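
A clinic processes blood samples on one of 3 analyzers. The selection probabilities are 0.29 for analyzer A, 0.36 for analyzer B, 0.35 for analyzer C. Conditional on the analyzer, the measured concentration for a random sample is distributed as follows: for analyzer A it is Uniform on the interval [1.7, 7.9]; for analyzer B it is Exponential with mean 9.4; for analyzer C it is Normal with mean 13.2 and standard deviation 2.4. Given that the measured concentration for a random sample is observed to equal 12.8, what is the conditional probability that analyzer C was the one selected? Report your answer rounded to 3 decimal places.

0.854

Likelihoods f(12.8 | ·): A: 0; B: 0.0272579; C: 0.163933.
Posterior ∝ prior × likelihood. Numerator for C: 0.35·0.163933 = 0.0573766.
Normalizing constant: 0.29·0 + 0.36·0.0272579 + 0.35·0.163933 = 0.0671895.
P(C | observation) = 0.0573766 / 0.0671895 = 0.853953.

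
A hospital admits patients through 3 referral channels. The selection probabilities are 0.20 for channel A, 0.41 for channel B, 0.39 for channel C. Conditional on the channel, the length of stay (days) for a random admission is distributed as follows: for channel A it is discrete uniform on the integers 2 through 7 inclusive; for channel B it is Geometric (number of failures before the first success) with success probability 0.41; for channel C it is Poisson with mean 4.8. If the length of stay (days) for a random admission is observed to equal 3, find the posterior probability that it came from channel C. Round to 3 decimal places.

Likelihoods P(X=3 | ·): A: 0.166667; B: 0.0842054; C: 0.151691.
Posterior ∝ prior × likelihood. Numerator for C: 0.39·0.151691 = 0.0591594.
Normalizing constant: 0.2·0.166667 + 0.41·0.0842054 + 0.39·0.151691 = 0.127017.
P(C | observation) = 0.0591594 / 0.127017 = 0.46576.

0.466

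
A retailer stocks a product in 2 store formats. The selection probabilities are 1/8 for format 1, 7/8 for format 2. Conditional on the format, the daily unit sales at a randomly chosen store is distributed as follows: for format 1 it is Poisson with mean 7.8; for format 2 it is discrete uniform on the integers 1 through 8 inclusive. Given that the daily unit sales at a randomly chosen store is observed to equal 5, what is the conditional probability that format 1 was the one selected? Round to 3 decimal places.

0.101

Likelihoods P(X=5 | ·): 1: 0.0985814; 2: 0.125.
Posterior ∝ prior × likelihood. Numerator for 1: 0.125·0.0985814 = 0.0123227.
Normalizing constant: 0.125·0.0985814 + 0.875·0.125 = 0.121698.
P(1 | observation) = 0.0123227 / 0.121698 = 0.101256.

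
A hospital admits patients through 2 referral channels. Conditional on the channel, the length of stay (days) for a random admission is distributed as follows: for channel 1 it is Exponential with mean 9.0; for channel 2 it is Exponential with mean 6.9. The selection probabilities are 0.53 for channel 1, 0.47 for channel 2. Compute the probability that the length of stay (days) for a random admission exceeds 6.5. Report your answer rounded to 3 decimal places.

0.441

Conditional on each channel, P(X > 6.5): 1: 0.485672; 2: 0.389836.
By total probability, P(X > 6.5) = 0.53·0.485672 + 0.47·0.389836 = 0.440629.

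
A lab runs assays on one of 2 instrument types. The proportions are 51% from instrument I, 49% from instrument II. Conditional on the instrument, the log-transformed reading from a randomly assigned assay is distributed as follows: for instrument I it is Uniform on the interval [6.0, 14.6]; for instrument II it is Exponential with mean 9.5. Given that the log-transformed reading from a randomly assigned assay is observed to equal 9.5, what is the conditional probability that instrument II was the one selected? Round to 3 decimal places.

Likelihoods f(9.5 | ·): I: 0.116279; II: 0.0387242.
Posterior ∝ prior × likelihood. Numerator for II: 0.49·0.0387242 = 0.0189748.
Normalizing constant: 0.51·0.116279 + 0.49·0.0387242 = 0.0782772.
P(II | observation) = 0.0189748 / 0.0782772 = 0.242406.

0.242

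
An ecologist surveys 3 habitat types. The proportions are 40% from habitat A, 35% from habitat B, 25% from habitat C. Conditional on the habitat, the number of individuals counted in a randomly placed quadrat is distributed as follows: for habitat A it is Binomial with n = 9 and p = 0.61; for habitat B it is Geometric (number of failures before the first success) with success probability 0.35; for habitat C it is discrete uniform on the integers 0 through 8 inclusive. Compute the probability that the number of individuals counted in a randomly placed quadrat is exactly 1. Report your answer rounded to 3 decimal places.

Conditional on each habitat, P(X = 1): A: 0.00293825; B: 0.2275; C: 0.111111.
By total probability, P(X = 1) = 0.4·0.00293825 + 0.35·0.2275 + 0.25·0.111111 = 0.108578.

0.109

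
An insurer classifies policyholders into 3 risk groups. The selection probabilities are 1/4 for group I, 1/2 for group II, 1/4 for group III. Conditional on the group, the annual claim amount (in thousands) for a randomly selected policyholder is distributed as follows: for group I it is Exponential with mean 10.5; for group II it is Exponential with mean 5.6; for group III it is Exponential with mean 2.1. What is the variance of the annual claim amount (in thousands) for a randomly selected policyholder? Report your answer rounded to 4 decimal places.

53.2875

Per component, I: μ=10.5, E[X²]=220.5; II: μ=5.6, E[X²]=62.72; III: μ=2.1, E[X²]=8.82.
E[X] = 0.25·10.5 + 0.5·5.6 + 0.25·2.1 = 5.95.
E[X²] = 0.25·220.5 + 0.5·62.72 + 0.25·8.82 = 88.69.
Var(X) = E[X²] − (E[X])² = 88.69 − 35.4025 = 53.2875.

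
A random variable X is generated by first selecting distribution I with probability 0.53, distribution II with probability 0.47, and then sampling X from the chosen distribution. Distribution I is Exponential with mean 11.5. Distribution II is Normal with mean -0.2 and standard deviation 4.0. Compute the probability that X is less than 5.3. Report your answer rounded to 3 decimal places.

0.626

Conditional on each component, P(X < 5.3): I: 0.369265; II: 0.915434.
By total probability, P(X < 5.3) = 0.53·0.369265 + 0.47·0.915434 = 0.625965.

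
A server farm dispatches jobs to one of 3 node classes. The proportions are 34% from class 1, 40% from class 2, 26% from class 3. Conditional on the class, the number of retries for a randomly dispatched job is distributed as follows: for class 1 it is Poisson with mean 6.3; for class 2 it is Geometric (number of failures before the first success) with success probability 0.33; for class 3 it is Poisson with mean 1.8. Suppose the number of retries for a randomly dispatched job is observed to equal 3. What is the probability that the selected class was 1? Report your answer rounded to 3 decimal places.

Likelihoods P(X=3 | ·): 1: 0.0765271; 2: 0.0992518; 3: 0.160671.
Posterior ∝ prior × likelihood. Numerator for 1: 0.34·0.0765271 = 0.0260192.
Normalizing constant: 0.34·0.0765271 + 0.4·0.0992518 + 0.26·0.160671 = 0.107494.
P(1 | observation) = 0.0260192 / 0.107494 = 0.242052.

0.242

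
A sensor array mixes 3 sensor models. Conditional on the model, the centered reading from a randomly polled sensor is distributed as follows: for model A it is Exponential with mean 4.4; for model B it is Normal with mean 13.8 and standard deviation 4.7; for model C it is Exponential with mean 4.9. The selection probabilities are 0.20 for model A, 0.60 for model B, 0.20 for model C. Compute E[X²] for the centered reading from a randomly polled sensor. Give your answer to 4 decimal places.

144.8660

For each component E[X²] = Var + (mean)², giving A: 38.72; B: 212.53; C: 48.02.
Overall E[X²] = 0.2·38.72 + 0.6·212.53 + 0.2·48.02 = 144.866.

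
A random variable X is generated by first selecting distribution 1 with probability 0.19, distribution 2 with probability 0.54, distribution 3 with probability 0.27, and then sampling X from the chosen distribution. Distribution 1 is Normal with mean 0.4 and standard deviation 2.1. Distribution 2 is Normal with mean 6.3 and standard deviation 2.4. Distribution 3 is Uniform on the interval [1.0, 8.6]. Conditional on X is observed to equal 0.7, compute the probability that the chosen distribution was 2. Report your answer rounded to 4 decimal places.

0.1417

Likelihoods f(0.7 | ·): 1: 0.188044; 2: 0.0109258; 3: 0.
Posterior ∝ prior × likelihood. Numerator for 2: 0.54·0.0109258 = 0.00589993.
Normalizing constant: 0.19·0.188044 + 0.54·0.0109258 + 0.27·0 = 0.0416283.
P(2 | observation) = 0.00589993 / 0.0416283 = 0.141729.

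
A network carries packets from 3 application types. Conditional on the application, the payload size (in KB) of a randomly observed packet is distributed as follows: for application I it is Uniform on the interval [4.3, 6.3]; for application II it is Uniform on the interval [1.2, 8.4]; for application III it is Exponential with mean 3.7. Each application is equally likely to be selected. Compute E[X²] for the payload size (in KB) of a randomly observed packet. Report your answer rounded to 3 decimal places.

For each component E[X²] = Var + (mean)², giving I: 28.4233; II: 27.36; III: 27.38.
Overall E[X²] = 0.333333·28.4233 + 0.333333·27.36 + 0.333333·27.38 = 27.7211.

27.721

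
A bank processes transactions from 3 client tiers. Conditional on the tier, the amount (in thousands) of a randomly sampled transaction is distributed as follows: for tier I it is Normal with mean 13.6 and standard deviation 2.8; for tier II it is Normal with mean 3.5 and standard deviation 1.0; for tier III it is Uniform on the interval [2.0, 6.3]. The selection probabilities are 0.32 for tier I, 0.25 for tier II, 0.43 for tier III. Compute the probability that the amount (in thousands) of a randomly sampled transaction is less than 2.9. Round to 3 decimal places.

0.159

Conditional on each tier, P(X < 2.9): I: 6.63404e-05; II: 0.274253; III: 0.209302.
By total probability, P(X < 2.9) = 0.32·6.63404e-05 + 0.25·0.274253 + 0.43·0.209302 = 0.158585.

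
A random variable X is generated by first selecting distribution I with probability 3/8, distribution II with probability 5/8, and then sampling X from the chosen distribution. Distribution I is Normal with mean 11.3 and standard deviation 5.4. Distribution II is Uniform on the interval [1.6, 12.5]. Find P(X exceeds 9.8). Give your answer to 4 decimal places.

0.3833

Conditional on each component, P(X > 9.8): I: 0.609409; II: 0.247706.
By total probability, P(X > 9.8) = 0.375·0.609409 + 0.625·0.247706 = 0.383345.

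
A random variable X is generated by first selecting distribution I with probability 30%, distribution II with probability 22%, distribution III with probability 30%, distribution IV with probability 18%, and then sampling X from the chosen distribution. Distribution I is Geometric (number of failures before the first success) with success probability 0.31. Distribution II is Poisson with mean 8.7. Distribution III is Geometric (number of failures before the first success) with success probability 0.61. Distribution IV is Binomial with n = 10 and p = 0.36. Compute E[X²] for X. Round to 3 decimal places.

25.391

For each component E[X²] = Var + (mean)², giving I: 12.1342; II: 84.39; III: 1.45687; IV: 15.264.
Overall E[X²] = 0.3·12.1342 + 0.22·84.39 + 0.3·1.45687 + 0.18·15.264 = 25.3907.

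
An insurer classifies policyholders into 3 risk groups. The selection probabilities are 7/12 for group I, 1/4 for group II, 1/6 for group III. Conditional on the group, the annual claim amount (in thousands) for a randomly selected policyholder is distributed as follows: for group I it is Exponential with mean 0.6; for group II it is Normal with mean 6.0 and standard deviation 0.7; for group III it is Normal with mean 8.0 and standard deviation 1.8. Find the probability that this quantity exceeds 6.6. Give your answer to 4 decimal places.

0.1792

Conditional on each group, P(X > 6.6): I: 1.67017e-05; II: 0.195683; III: 0.78165.
By total probability, P(X > 6.6) = 0.583333·1.67017e-05 + 0.25·0.195683 + 0.166667·0.78165 = 0.179205.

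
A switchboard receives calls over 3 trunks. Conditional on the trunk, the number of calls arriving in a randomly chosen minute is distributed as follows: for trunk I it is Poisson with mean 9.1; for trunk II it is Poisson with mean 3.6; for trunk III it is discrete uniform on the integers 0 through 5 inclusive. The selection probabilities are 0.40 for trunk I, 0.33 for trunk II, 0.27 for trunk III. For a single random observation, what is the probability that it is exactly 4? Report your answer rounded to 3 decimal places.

Conditional on each trunk, P(X = 4): I: 0.0319062; II: 0.191222; III: 0.166667.
By total probability, P(X = 4) = 0.4·0.0319062 + 0.33·0.191222 + 0.27·0.166667 = 0.120866.

0.121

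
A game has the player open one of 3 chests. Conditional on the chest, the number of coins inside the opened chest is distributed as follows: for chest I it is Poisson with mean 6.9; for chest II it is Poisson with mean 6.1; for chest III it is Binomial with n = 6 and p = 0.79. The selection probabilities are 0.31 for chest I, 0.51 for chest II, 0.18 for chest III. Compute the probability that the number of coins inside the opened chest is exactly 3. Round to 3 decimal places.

Conditional on each chest, P(X = 3): I: 0.0551778; II: 0.0848481; III: 0.0913207.
By total probability, P(X = 3) = 0.31·0.0551778 + 0.51·0.0848481 + 0.18·0.0913207 = 0.0768153.

0.077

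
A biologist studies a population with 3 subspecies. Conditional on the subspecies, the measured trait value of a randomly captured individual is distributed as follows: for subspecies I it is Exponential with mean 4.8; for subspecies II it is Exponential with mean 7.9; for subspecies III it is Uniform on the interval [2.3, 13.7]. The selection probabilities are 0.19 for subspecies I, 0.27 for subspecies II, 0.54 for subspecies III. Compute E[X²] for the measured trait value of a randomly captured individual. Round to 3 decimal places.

For each component E[X²] = Var + (mean)², giving I: 46.08; II: 124.82; III: 74.83.
Overall E[X²] = 0.19·46.08 + 0.27·124.82 + 0.54·74.83 = 82.8648.

82.865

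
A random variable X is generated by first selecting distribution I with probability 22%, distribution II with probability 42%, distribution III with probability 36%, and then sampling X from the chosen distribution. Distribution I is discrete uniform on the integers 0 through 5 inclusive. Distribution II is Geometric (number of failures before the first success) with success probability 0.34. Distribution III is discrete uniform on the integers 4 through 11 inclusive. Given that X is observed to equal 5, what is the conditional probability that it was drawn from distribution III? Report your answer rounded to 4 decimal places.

Likelihoods P(X=5 | ·): I: 0.166667; II: 0.0425793; III: 0.125.
Posterior ∝ prior × likelihood. Numerator for III: 0.36·0.125 = 0.045.
Normalizing constant: 0.22·0.166667 + 0.42·0.0425793 + 0.36·0.125 = 0.09955.
P(III | observation) = 0.045 / 0.09955 = 0.452034.

0.4520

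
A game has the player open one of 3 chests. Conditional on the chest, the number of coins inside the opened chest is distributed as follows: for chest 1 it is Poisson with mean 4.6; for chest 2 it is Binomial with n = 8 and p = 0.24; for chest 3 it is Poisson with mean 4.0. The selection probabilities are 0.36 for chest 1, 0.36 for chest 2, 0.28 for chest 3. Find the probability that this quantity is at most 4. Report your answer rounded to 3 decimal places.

0.713

Conditional on each chest, P(X ≤ 4): 1: 0.513234; 2: 0.977045; 3: 0.628837.
By total probability, P(X ≤ 4) = 0.36·0.513234 + 0.36·0.977045 + 0.28·0.628837 = 0.712575.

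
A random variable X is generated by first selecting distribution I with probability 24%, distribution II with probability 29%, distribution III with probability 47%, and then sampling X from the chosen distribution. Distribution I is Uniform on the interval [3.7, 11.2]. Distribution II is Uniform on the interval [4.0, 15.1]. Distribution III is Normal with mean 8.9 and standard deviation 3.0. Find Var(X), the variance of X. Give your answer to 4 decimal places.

Per component, I: μ=7.45, E[X²]=60.19; II: μ=9.55, E[X²]=101.47; III: μ=8.9, E[X²]=88.21.
E[X] = 0.24·7.45 + 0.29·9.55 + 0.47·8.9 = 8.7405.
E[X²] = 0.24·60.19 + 0.29·101.47 + 0.47·88.21 = 85.3306.
Var(X) = E[X²] − (E[X])² = 85.3306 − 76.3963 = 8.93426.

8.9343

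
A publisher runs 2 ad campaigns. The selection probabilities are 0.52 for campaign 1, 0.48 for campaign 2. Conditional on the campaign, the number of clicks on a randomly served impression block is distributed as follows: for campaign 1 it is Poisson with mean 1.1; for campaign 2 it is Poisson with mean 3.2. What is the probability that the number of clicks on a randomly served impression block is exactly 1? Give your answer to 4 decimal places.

0.2530

Conditional on each campaign, P(X = 1): 1: 0.366158; 2: 0.130439.
By total probability, P(X = 1) = 0.52·0.366158 + 0.48·0.130439 = 0.253013.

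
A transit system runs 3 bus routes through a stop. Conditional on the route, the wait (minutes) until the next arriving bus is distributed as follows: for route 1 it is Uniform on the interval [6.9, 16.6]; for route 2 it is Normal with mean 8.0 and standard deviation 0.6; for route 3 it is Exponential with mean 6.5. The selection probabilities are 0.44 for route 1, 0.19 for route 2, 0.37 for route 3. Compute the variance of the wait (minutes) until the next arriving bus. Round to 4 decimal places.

24.9718

Per component, 1: μ=11.75, E[X²]=145.903; 2: μ=8, E[X²]=64.36; 3: μ=6.5, E[X²]=84.5.
E[X] = 0.44·11.75 + 0.19·8 + 0.37·6.5 = 9.095.
E[X²] = 0.44·145.903 + 0.19·64.36 + 0.37·84.5 = 107.691.
Var(X) = E[X²] − (E[X])² = 107.691 − 82.719 = 24.9718.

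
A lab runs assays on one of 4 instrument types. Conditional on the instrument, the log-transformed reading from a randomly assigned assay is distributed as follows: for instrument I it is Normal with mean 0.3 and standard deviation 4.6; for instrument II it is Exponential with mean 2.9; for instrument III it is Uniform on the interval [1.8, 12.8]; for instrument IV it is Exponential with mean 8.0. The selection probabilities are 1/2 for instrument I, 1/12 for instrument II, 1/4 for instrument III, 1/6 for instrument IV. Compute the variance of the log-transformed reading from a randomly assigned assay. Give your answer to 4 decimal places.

Per component, I: μ=0.3, E[X²]=21.25; II: μ=2.9, E[X²]=16.82; III: μ=7.3, E[X²]=63.3733; IV: μ=8, E[X²]=128.
E[X] = 0.5·0.3 + 0.0833333·2.9 + 0.25·7.3 + 0.166667·8 = 3.55.
E[X²] = 0.5·21.25 + 0.0833333·16.82 + 0.25·63.3733 + 0.166667·128 = 49.2033.
Var(X) = E[X²] − (E[X])² = 49.2033 − 12.6025 = 36.6008.

36.6008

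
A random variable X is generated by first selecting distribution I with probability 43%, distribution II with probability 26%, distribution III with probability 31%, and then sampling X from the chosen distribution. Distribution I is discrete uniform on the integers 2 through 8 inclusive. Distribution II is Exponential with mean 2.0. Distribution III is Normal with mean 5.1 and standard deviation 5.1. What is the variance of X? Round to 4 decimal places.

12.6052

Per component, I: μ=5, E[X²]=29; II: μ=2, E[X²]=8; III: μ=5.1, E[X²]=52.02.
E[X] = 0.43·5 + 0.26·2 + 0.31·5.1 = 4.251.
E[X²] = 0.43·29 + 0.26·8 + 0.31·52.02 = 30.6762.
Var(X) = E[X²] − (E[X])² = 30.6762 − 18.071 = 12.6052.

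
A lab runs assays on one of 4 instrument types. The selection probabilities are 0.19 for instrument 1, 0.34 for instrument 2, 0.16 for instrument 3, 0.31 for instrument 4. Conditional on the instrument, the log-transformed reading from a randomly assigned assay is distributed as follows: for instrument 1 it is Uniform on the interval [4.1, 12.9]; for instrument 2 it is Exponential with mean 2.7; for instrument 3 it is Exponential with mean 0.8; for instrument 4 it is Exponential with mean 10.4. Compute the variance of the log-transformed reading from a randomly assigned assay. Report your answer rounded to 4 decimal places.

Per component, 1: μ=8.5, E[X²]=78.7033; 2: μ=2.7, E[X²]=14.58; 3: μ=0.8, E[X²]=1.28; 4: μ=10.4, E[X²]=216.32.
E[X] = 0.19·8.5 + 0.34·2.7 + 0.16·0.8 + 0.31·10.4 = 5.885.
E[X²] = 0.19·78.7033 + 0.34·14.58 + 0.16·1.28 + 0.31·216.32 = 87.1748.
Var(X) = E[X²] − (E[X])² = 87.1748 − 34.6332 = 52.5416.

52.5416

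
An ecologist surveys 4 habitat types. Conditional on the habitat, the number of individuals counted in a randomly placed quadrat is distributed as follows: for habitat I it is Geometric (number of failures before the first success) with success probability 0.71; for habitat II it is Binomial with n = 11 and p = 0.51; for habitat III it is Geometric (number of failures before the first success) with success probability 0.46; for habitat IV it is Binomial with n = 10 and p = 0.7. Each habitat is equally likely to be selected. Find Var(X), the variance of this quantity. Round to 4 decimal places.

Per component, I: μ=0.408451, E[X²]=0.742115; II: μ=5.61, E[X²]=34.221; III: μ=1.17391, E[X²]=3.93006; IV: μ=7, E[X²]=51.1.
E[X] = 0.25·0.408451 + 0.25·5.61 + 0.25·1.17391 + 0.25·7 = 3.54809.
E[X²] = 0.25·0.742115 + 0.25·34.221 + 0.25·3.93006 + 0.25·51.1 = 22.4983.
Var(X) = E[X²] − (E[X])² = 22.4983 − 12.5889 = 9.90934.

9.9093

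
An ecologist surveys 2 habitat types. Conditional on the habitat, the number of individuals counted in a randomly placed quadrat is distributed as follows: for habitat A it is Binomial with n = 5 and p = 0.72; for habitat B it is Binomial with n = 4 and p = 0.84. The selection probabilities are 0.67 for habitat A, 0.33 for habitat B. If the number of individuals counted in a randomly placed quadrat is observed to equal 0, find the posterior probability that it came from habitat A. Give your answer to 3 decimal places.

0.842

Likelihoods P(X=0 | ·): A: 0.00172104; B: 0.00065536.
Posterior ∝ prior × likelihood. Numerator for A: 0.67·0.00172104 = 0.00115309.
Normalizing constant: 0.67·0.00172104 + 0.33·0.00065536 = 0.00136936.
P(A | observation) = 0.00115309 / 0.00136936 = 0.842066.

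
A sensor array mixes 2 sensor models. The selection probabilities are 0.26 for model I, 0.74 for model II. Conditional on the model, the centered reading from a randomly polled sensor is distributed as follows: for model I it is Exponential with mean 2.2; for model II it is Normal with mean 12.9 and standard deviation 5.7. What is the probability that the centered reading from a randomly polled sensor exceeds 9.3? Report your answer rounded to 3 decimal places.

Conditional on each model, P(X > 9.3): I: 0.0145921; II: 0.736169.
By total probability, P(X > 9.3) = 0.26·0.0145921 + 0.74·0.736169 = 0.548559.

0.549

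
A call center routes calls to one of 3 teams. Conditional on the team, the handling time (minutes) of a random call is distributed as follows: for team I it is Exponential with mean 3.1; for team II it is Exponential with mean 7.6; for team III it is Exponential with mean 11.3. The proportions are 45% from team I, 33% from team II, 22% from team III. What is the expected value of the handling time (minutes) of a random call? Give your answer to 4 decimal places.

6.3890

Component means — I: 3.1; II: 7.6; III: 11.3.
E[X] = 0.45·3.1 + 0.33·7.6 + 0.22·11.3 = 6.389.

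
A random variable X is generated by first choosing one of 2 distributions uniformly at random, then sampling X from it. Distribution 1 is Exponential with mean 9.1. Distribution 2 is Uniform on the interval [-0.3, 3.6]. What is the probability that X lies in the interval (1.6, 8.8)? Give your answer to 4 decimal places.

Conditional on each component, P(1.6 < X < 8.8): 1: 0.458556; 2: 0.512821.
By total probability, P(1.6 < X < 8.8) = 0.5·0.458556 + 0.5·0.512821 = 0.485688.

0.4857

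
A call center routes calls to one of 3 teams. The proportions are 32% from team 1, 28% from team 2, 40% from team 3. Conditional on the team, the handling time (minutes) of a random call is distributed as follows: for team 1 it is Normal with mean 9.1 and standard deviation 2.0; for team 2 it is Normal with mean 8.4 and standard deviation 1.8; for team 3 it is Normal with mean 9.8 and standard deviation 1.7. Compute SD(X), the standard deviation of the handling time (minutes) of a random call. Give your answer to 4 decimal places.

1.9156

Per component, 1: μ=9.1, E[X²]=86.81; 2: μ=8.4, E[X²]=73.8; 3: μ=9.8, E[X²]=98.93.
E[X] = 0.32·9.1 + 0.28·8.4 + 0.4·9.8 = 9.184.
E[X²] = 0.32·86.81 + 0.28·73.8 + 0.4·98.93 = 88.0152.
Var(X) = E[X²] − (E[X])² = 88.0152 − 84.3459 = 3.66934.
SD(X) = √3.66934 = 1.91555.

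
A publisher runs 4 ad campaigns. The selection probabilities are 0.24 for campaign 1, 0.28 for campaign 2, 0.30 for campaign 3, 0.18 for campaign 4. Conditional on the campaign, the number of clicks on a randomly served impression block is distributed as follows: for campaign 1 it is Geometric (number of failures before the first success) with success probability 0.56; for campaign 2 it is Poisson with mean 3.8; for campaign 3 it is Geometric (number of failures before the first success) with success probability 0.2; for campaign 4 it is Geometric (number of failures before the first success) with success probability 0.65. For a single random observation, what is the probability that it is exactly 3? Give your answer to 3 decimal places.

0.104

Conditional on each campaign, P(X = 3): 1: 0.047703; 2: 0.204588; 3: 0.1024; 4: 0.0278687.
By total probability, P(X = 3) = 0.24·0.047703 + 0.28·0.204588 + 0.3·0.1024 + 0.18·0.0278687 = 0.10447.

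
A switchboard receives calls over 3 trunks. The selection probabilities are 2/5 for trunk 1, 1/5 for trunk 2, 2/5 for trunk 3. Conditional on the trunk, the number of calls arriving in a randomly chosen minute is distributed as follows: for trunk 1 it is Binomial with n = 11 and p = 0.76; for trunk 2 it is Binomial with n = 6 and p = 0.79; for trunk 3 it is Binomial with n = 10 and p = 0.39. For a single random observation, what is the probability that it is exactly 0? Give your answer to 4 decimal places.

0.0029

Conditional on each trunk, P(X = 0): 1: 1.52168e-07; 2: 8.57661e-05; 3: 0.00713343.
By total probability, P(X = 0) = 0.4·1.52168e-07 + 0.2·8.57661e-05 + 0.4·0.00713343 = 0.00287059.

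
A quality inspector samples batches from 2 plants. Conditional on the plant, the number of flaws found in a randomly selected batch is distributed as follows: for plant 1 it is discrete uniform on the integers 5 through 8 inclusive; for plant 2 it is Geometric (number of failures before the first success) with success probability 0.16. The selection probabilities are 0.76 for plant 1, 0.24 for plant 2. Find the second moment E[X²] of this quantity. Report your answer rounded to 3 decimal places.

47.550

For each component E[X²] = Var + (mean)², giving 1: 43.5; 2: 60.375.
Overall E[X²] = 0.76·43.5 + 0.24·60.375 = 47.55.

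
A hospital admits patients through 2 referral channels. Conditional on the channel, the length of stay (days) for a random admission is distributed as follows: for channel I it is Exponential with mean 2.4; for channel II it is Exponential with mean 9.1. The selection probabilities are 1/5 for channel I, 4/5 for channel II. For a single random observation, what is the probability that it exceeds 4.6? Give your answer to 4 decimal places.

Conditional on each channel, P(X > 4.6): I: 0.147096; II: 0.603207.
By total probability, P(X > 4.6) = 0.2·0.147096 + 0.8·0.603207 = 0.511985.

0.5120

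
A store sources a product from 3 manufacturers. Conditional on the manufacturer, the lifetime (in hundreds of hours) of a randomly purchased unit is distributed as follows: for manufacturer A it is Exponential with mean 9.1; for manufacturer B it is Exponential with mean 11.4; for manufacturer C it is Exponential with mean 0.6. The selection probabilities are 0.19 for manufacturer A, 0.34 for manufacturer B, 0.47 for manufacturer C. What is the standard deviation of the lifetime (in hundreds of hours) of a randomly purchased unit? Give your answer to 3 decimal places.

9.248

Per component, A: μ=9.1, E[X²]=165.62; B: μ=11.4, E[X²]=259.92; C: μ=0.6, E[X²]=0.72.
E[X] = 0.19·9.1 + 0.34·11.4 + 0.47·0.6 = 5.887.
E[X²] = 0.19·165.62 + 0.34·259.92 + 0.47·0.72 = 120.179.
Var(X) = E[X²] − (E[X])² = 120.179 − 34.6568 = 85.5222.
SD(X) = √85.5222 = 9.24782.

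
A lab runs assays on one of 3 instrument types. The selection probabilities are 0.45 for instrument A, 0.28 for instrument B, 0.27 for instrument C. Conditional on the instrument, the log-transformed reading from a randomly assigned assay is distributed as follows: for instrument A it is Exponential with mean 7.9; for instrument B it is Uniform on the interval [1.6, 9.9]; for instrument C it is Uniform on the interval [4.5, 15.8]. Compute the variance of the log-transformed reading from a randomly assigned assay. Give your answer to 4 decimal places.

Per component, A: μ=7.9, E[X²]=124.82; B: μ=5.75, E[X²]=38.8033; C: μ=10.15, E[X²]=113.663.
E[X] = 0.45·7.9 + 0.28·5.75 + 0.27·10.15 = 7.9055.
E[X²] = 0.45·124.82 + 0.28·38.8033 + 0.27·113.663 = 97.723.
Var(X) = E[X²] − (E[X])² = 97.723 − 62.4969 = 35.2261.

35.2261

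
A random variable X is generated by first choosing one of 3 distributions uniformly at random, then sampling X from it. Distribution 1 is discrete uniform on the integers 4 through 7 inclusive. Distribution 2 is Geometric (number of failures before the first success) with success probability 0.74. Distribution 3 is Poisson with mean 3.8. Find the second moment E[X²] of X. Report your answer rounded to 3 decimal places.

16.779

For each component E[X²] = Var + (mean)², giving 1: 31.5; 2: 0.598247; 3: 18.24.
Overall E[X²] = 0.333333·31.5 + 0.333333·0.598247 + 0.333333·18.24 = 16.7794.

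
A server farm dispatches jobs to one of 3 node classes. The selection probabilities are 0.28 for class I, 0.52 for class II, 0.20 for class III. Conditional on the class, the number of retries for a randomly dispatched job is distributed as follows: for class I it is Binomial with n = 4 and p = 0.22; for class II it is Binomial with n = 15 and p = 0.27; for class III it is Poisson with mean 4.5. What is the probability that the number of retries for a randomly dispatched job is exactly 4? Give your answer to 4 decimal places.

Conditional on each class, P(X = 4): I: 0.00234256; II: 0.227583; III: 0.189808.
By total probability, P(X = 4) = 0.28·0.00234256 + 0.52·0.227583 + 0.2·0.189808 = 0.15696.

0.1570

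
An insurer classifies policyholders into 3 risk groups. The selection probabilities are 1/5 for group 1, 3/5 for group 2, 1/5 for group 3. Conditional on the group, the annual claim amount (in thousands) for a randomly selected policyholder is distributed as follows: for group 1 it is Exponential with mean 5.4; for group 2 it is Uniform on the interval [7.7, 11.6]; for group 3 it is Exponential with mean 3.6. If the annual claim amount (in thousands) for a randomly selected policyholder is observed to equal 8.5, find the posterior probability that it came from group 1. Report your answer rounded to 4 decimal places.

Likelihoods f(8.5 | ·): 1: 0.0383702; 2: 0.25641; 3: 0.0261987.
Posterior ∝ prior × likelihood. Numerator for 1: 0.2·0.0383702 = 0.00767405.
Normalizing constant: 0.2·0.0383702 + 0.6·0.25641 + 0.2·0.0261987 = 0.16676.
P(1 | observation) = 0.00767405 / 0.16676 = 0.0460185.

0.0460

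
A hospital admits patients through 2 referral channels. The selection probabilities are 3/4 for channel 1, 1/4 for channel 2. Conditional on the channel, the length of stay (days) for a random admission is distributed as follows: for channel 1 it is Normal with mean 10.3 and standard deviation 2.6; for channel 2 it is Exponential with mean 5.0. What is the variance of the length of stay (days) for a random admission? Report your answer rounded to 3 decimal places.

Per component, 1: μ=10.3, E[X²]=112.85; 2: μ=5, E[X²]=50.
E[X] = 0.75·10.3 + 0.25·5 = 8.975.
E[X²] = 0.75·112.85 + 0.25·50 = 97.1375.
Var(X) = E[X²] − (E[X])² = 97.1375 − 80.5506 = 16.5869.

16.587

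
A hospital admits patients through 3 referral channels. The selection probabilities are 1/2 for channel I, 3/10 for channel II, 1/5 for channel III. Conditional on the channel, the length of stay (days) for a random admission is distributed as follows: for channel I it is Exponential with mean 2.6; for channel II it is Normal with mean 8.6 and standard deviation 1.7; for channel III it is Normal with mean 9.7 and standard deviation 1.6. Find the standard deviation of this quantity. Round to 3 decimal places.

Per component, I: μ=2.6, E[X²]=13.52; II: μ=8.6, E[X²]=76.85; III: μ=9.7, E[X²]=96.65.
E[X] = 0.5·2.6 + 0.3·8.6 + 0.2·9.7 = 5.82.
E[X²] = 0.5·13.52 + 0.3·76.85 + 0.2·96.65 = 49.145.
Var(X) = E[X²] − (E[X])² = 49.145 − 33.8724 = 15.2726.
SD(X) = √15.2726 = 3.90802.

3.908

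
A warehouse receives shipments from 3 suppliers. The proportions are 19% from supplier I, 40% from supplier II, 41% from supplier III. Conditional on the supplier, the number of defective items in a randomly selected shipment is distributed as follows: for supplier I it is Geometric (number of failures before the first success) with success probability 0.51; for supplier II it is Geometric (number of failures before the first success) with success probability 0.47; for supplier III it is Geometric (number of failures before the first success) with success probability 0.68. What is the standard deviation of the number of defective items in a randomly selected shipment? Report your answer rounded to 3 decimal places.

Per component, I: μ=0.960784, E[X²]=2.807; II: μ=1.12766, E[X²]=3.67089; III: μ=0.470588, E[X²]=0.913495.
E[X] = 0.19·0.960784 + 0.4·1.12766 + 0.41·0.470588 = 0.826554.
E[X²] = 0.19·2.807 + 0.4·3.67089 + 0.41·0.913495 = 2.37622.
Var(X) = E[X²] − (E[X])² = 2.37622 − 0.683192 = 1.69303.
SD(X) = √1.69303 = 1.30116.

1.301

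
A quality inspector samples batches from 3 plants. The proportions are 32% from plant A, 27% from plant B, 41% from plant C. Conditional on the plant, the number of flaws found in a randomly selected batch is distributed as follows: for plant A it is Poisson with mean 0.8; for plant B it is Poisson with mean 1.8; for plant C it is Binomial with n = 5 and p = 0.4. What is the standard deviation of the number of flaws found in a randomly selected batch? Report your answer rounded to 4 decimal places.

1.2303

Per component, A: μ=0.8, E[X²]=1.44; B: μ=1.8, E[X²]=5.04; C: μ=2, E[X²]=5.2.
E[X] = 0.32·0.8 + 0.27·1.8 + 0.41·2 = 1.562.
E[X²] = 0.32·1.44 + 0.27·5.04 + 0.41·5.2 = 3.9536.
Var(X) = E[X²] − (E[X])² = 3.9536 − 2.43984 = 1.51376.
SD(X) = √1.51376 = 1.23035.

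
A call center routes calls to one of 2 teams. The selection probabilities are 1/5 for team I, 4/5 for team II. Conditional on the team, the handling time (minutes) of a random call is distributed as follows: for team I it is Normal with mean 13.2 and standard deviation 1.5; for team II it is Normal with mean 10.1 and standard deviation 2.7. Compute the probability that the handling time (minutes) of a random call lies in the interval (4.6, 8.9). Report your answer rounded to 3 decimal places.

0.246

Conditional on each team, P(4.6 < X < 8.9): I: 0.00207409; II: 0.307537.
By total probability, P(4.6 < X < 8.9) = 0.2·0.00207409 + 0.8·0.307537 = 0.246445.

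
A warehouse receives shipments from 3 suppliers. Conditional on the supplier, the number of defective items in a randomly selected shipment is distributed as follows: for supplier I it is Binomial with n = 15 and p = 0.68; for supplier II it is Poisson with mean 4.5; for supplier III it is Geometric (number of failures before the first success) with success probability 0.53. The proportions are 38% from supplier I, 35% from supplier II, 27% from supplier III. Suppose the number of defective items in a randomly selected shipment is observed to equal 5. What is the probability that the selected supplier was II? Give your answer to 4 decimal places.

Likelihoods P(X=5 | ·): I: 0.00491586; II: 0.170827; III: 0.0121553.
Posterior ∝ prior × likelihood. Numerator for II: 0.35·0.170827 = 0.0597894.
Normalizing constant: 0.38·0.00491586 + 0.35·0.170827 + 0.27·0.0121553 = 0.0649394.
P(II | observation) = 0.0597894 / 0.0649394 = 0.920696.

0.9207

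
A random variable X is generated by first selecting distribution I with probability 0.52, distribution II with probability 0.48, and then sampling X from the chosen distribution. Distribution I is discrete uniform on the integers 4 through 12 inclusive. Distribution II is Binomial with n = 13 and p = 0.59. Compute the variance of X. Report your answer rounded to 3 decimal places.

Per component, I: μ=8, E[X²]=70.6667; II: μ=7.67, E[X²]=61.9736.
E[X] = 0.52·8 + 0.48·7.67 = 7.8416.
E[X²] = 0.52·70.6667 + 0.48·61.9736 = 66.494.
Var(X) = E[X²] − (E[X])² = 66.494 − 61.4907 = 5.0033.

5.003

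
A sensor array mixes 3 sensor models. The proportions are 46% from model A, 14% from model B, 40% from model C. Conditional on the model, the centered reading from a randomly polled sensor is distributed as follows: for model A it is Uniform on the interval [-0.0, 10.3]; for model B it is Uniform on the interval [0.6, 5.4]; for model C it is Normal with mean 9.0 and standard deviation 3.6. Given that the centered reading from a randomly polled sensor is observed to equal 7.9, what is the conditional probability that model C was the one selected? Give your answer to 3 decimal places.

Likelihoods f(7.9 | ·): A: 0.0970874; B: 0; C: 0.105763.
Posterior ∝ prior × likelihood. Numerator for C: 0.4·0.105763 = 0.0423052.
Normalizing constant: 0.46·0.0970874 + 0.14·0 + 0.4·0.105763 = 0.0869654.
P(C | observation) = 0.0423052 / 0.0869654 = 0.48646.

0.486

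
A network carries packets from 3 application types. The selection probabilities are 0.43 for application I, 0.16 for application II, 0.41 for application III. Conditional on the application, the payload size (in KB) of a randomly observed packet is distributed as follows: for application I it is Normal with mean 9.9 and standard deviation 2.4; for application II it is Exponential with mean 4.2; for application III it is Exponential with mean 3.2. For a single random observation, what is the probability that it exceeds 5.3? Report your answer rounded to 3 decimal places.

Conditional on each application, P(X > 5.3): I: 0.97236; II: 0.283114; III: 0.190853.
By total probability, P(X > 5.3) = 0.43·0.97236 + 0.16·0.283114 + 0.41·0.190853 = 0.541663.

0.542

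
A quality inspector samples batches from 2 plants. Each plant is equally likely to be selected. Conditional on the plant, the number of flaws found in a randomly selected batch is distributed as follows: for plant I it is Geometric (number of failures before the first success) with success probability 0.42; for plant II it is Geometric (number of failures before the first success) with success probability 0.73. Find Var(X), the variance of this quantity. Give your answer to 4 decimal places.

Per component, I: μ=1.38095, E[X²]=5.19501; II: μ=0.369863, E[X²]=0.64346.
E[X] = 0.5·1.38095 + 0.5·0.369863 = 0.875408.
E[X²] = 0.5·5.19501 + 0.5·0.64346 = 2.91924.
Var(X) = E[X²] − (E[X])² = 2.91924 − 0.766339 = 2.1529.

2.1529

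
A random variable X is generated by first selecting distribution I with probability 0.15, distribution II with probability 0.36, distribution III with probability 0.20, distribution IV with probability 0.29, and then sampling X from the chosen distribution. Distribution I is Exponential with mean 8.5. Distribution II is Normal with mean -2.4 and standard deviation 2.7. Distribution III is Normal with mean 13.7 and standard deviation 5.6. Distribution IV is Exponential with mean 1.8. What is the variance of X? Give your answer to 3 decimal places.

58.571

Per component, I: μ=8.5, E[X²]=144.5; II: μ=-2.4, E[X²]=13.05; III: μ=13.7, E[X²]=219.05; IV: μ=1.8, E[X²]=6.48.
E[X] = 0.15·8.5 + 0.36·-2.4 + 0.2·13.7 + 0.29·1.8 = 3.673.
E[X²] = 0.15·144.5 + 0.36·13.05 + 0.2·219.05 + 0.29·6.48 = 72.0622.
Var(X) = E[X²] − (E[X])² = 72.0622 − 13.4909 = 58.5713.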